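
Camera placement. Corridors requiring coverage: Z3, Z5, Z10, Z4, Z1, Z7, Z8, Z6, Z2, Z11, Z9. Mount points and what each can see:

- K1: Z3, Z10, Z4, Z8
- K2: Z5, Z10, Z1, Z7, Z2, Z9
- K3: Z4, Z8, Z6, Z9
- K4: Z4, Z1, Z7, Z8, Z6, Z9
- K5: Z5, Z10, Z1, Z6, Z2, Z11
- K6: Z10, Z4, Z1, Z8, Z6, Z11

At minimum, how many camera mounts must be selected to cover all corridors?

3

K1, K2, K5 together cover {Z3, Z5, Z10, Z4, Z1, Z7, Z8, Z6, Z2, Z11, Z9} — every corridor.
No 2 of the 6 camera mounts cover everything (all 15 pairs fall short), so 3 is minimum.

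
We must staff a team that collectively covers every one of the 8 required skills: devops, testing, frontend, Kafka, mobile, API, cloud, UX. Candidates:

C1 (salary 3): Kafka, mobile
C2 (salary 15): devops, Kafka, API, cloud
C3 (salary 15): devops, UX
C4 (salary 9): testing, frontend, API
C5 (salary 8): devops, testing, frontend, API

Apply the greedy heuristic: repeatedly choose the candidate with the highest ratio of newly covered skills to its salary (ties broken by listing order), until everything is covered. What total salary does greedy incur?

41

Pick 1: C1 adds 2 new (Kafka, mobile) at salary 3 (ratio 2/3).
Pick 2: C5 adds 4 new (devops, testing, frontend, API) at salary 8 (ratio 4/8).
Pick 3: C2 adds 1 new (cloud) at salary 15 (ratio 1/15).
Pick 4: C3 adds 1 new (UX) at salary 15 (ratio 1/15).
Greedy total salary: 3 + 8 + 15 + 15 = 41.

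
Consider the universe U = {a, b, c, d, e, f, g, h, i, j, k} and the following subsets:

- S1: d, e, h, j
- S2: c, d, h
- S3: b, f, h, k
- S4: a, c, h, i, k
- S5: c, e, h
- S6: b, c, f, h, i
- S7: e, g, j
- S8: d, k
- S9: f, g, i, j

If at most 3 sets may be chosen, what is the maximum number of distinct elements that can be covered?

Choosing S1, S3, S4 covers {a, b, c, d, e, f, h, i, j, k} — 10 elements.
No choice of 3 sets does better; here g is left uncovered.

10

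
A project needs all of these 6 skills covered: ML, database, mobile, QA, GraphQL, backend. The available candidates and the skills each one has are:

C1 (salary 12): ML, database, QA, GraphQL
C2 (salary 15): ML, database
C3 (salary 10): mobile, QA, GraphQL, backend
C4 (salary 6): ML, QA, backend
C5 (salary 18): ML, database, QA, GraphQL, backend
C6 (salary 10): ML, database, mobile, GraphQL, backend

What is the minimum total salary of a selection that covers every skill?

16

C4, C6 cover every skill at salary 6 + 10 = 16.
Any cover uses at least 2 candidates; among all covering selections none totals below 16.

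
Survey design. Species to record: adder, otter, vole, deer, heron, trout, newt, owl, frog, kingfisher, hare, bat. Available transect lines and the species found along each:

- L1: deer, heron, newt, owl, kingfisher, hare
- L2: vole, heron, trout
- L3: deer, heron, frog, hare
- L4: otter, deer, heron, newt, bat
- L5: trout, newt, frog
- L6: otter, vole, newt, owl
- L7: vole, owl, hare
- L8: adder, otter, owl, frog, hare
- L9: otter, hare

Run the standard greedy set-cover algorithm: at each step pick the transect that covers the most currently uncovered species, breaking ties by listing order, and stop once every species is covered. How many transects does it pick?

4

Pick 1: L1 covers 6 new species (deer, heron, newt, owl, kingfisher, hare).
Pick 2: L8 covers 3 new species (adder, otter, frog).
Pick 3: L2 covers 2 new species (vole, trout).
Pick 4: L4 covers 1 new species (bat).
Greedy uses 4 transects.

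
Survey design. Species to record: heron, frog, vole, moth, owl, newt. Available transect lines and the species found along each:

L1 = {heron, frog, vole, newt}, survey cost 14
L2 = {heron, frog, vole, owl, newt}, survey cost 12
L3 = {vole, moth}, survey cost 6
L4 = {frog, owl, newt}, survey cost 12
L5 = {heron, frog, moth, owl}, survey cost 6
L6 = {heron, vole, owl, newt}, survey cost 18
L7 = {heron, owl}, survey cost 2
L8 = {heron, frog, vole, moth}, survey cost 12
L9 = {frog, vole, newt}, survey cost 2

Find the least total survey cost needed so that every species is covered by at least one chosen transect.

8

L5, L9 cover every species at survey cost 6 + 2 = 8.
Any cover uses at least 2 transects; among all covering selections none totals below 8.
Greedy by coverage-per-survey cost would pick L9, L7, L3 for 10 — worse than the optimum 8.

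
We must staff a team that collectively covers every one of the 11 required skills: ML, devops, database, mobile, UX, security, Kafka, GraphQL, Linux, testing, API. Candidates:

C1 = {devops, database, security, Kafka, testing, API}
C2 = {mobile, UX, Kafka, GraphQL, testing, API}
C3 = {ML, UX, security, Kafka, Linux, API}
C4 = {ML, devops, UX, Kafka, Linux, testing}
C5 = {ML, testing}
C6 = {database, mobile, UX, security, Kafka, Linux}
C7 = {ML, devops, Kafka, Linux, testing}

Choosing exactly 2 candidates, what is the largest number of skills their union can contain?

9

Choosing C1, C2 covers {devops, database, mobile, UX, security, Kafka, GraphQL, testing, API} — 9 skills.
No choice of 2 candidates does better; here ML, Linux are left uncovered.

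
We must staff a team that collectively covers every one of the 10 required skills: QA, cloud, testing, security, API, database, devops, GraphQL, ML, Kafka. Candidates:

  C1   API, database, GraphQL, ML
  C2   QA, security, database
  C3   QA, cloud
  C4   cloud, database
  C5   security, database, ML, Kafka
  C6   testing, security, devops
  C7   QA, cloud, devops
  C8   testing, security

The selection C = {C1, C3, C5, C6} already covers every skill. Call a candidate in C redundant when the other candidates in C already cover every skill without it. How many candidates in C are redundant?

Drop C1: API, GraphQL uncovered — not redundant.
Drop C3: QA, cloud uncovered — not redundant.
Drop C5: Kafka uncovered — not redundant.
Drop C6: testing, devops uncovered — not redundant.
None of the candidates in C is redundant.

0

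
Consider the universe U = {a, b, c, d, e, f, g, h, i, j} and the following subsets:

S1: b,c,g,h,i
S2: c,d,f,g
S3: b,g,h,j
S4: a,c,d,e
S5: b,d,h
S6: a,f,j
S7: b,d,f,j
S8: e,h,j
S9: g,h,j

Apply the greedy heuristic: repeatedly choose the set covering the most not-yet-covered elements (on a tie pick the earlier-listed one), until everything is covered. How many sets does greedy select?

3

Pick 1: S1 covers 5 new elements (b, c, g, h, i).
Pick 2: S4 covers 3 new elements (a, d, e).
Pick 3: S6 covers 2 new elements (f, j).
Greedy uses 3 sets.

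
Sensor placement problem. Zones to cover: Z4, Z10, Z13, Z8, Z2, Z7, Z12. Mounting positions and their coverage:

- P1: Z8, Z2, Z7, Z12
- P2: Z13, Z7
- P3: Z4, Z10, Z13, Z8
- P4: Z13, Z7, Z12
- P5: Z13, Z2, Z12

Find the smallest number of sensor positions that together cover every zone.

P1, P3 together cover {Z4, Z10, Z13, Z8, Z2, Z7, Z12} — every zone.
No single sensor position contains all 7 zones, so 2 is optimal.

2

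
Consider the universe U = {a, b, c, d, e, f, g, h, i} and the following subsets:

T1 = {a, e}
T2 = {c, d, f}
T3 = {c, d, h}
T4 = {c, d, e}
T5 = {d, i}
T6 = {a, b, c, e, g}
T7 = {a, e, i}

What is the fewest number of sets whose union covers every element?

4

T2, T3, T5, T6 together cover {a, b, c, d, e, f, g, h, i} — every element.
No 3 of the 7 sets cover everything (all 35 triples fall short), so 4 is minimum.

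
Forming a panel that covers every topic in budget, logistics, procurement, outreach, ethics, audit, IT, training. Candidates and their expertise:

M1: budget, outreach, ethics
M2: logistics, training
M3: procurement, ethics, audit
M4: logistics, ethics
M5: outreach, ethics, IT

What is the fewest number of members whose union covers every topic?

M1, M2, M3, M5 together cover {budget, logistics, procurement, outreach, ethics, audit, IT, training} — every topic.
No 3 of the 5 members cover everything (all 10 triples fall short), so 4 is minimum.

4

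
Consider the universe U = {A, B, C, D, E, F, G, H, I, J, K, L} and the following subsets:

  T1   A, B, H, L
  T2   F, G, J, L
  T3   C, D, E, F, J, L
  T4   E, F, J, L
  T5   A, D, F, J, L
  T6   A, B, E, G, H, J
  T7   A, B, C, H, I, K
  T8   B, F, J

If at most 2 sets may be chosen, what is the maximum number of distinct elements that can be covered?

11

Choosing T3, T7 covers {A, B, C, D, E, F, H, I, J, K, L} — 11 elements.
No choice of 2 sets does better; here G is left uncovered.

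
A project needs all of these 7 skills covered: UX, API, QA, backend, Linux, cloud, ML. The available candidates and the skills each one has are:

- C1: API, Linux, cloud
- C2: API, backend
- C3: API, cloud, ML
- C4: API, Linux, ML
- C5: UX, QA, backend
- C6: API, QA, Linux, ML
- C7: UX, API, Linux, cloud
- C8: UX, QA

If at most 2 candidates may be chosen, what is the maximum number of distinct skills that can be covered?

Choosing C1, C5 covers {UX, API, QA, backend, Linux, cloud} — 6 skills.
No choice of 2 candidates does better; here ML is left uncovered.

6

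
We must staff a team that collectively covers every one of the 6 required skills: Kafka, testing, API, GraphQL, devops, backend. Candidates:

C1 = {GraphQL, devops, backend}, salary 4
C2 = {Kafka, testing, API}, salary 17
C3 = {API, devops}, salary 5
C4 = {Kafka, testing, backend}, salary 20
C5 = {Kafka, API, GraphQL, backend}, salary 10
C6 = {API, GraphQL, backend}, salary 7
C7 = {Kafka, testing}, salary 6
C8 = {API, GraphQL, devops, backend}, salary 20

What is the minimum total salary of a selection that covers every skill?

15

C1, C3, C7 cover every skill at salary 4 + 5 + 6 = 15.
Any cover uses at least 2 candidates; among all covering selections none totals below 15.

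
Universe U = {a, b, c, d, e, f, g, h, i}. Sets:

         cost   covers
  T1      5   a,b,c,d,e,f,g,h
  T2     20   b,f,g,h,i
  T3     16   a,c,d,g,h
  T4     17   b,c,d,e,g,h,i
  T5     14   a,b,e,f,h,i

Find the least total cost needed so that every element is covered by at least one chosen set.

T1, T5 cover every element at cost 5 + 14 = 19.
Any cover uses at least 2 sets; among all covering selections none totals below 19.

19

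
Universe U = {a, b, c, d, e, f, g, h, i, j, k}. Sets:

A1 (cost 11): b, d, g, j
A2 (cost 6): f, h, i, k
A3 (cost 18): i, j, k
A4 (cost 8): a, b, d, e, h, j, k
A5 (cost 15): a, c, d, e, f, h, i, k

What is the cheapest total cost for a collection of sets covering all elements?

A1, A5 cover every element at cost 11 + 15 = 26.
Any cover uses at least 2 sets; among all covering selections none totals below 26.
Greedy by coverage-per-cost would pick A4, A2, A1, A5 for 40 — worse than the optimum 26.

26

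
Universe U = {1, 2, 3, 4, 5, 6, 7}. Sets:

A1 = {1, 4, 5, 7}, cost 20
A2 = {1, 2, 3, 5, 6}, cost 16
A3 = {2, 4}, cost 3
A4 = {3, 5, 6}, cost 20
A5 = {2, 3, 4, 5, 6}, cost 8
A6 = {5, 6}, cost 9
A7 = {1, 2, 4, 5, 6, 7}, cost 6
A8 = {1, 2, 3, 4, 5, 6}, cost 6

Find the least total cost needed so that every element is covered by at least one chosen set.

12

A7, A8 cover every element at cost 6 + 6 = 12.
Any cover uses at least 2 sets; among all covering selections none totals below 12.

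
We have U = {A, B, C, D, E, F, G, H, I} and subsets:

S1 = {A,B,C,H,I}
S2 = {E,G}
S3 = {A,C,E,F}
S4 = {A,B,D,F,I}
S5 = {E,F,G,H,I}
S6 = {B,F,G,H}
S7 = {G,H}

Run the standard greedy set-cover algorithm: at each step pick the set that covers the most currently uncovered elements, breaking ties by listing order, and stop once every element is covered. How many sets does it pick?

3

Pick 1: S1 covers 5 new elements (A, B, C, H, I).
Pick 2: S5 covers 3 new elements (E, F, G).
Pick 3: S4 covers 1 new elements (D).
Greedy uses 3 sets.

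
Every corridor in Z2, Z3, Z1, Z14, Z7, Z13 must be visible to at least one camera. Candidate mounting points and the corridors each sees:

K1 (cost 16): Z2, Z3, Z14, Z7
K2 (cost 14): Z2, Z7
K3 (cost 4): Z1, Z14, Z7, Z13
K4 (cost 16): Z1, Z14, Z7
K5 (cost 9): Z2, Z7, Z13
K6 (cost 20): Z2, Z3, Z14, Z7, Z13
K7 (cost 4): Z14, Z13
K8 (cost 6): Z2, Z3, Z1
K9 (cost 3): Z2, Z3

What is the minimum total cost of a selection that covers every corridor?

7

K3, K9 cover every corridor at cost 4 + 3 = 7.
Any cover uses at least 2 camera mounts; among all covering selections none totals below 7.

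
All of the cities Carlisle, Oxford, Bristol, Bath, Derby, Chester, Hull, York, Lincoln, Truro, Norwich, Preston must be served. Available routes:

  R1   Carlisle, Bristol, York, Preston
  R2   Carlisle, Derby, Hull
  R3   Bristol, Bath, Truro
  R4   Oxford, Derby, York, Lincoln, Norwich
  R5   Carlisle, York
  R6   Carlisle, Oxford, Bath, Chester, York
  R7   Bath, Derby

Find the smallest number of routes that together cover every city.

R1, R2, R3, R4, R6 together cover {Carlisle, Oxford, Bristol, Bath, Derby, Chester, Hull, York, Lincoln, Truro, Norwich, Preston} — every city.
No 4 of the 7 routes cover everything (all 35 size-4 selections fall short), so 5 is minimum.

5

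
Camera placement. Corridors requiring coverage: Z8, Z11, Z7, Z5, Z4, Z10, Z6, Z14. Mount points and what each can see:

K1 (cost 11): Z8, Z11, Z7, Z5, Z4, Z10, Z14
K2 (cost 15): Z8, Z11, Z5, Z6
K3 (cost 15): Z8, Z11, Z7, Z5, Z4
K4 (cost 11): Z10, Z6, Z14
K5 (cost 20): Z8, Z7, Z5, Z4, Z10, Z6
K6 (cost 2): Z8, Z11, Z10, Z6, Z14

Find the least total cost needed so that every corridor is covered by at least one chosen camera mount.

K1, K6 cover every corridor at cost 11 + 2 = 13.
Any cover uses at least 2 camera mounts; among all covering selections none totals below 13.

13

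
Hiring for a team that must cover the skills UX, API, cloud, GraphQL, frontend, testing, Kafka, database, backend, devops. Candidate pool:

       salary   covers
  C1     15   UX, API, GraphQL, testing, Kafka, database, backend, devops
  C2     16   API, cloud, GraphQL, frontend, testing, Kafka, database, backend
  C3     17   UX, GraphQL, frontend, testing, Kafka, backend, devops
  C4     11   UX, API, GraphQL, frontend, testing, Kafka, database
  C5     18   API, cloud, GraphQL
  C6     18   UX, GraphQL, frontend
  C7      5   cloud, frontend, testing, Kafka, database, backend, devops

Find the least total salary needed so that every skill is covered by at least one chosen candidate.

C4, C7 cover every skill at salary 11 + 5 = 16.
Any cover uses at least 2 candidates; among all covering selections none totals below 16.

16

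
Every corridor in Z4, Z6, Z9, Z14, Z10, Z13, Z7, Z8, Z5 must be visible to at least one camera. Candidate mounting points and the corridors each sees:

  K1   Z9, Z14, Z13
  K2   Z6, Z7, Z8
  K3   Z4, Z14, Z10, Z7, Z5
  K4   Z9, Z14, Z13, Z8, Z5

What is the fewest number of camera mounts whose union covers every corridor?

3

K1, K2, K3 together cover {Z4, Z6, Z9, Z14, Z10, Z13, Z7, Z8, Z5} — every corridor.
No 2 of the 4 camera mounts cover everything (all 6 pairs fall short), so 3 is minimum.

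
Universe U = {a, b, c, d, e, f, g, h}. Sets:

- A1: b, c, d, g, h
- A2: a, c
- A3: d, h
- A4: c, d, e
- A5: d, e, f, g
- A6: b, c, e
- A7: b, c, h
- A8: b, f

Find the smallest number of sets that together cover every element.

3

A1, A2, A5 together cover {a, b, c, d, e, f, g, h} — every element.
No 2 of the 8 sets cover everything (all 28 pairs fall short), so 3 is minimum.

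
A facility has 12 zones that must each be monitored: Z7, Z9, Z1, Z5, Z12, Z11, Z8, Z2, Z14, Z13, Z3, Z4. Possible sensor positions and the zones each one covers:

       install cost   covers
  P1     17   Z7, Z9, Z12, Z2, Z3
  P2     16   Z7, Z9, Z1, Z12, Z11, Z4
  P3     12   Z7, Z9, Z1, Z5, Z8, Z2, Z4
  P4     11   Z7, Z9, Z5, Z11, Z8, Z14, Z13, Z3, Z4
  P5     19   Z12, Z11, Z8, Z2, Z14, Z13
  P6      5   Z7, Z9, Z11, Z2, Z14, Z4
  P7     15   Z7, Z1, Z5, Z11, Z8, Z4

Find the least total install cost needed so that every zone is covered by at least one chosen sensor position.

32

P2, P4, P6 cover every zone at install cost 16 + 11 + 5 = 32.
Any cover uses at least 3 sensor positions; among all covering selections none totals below 32.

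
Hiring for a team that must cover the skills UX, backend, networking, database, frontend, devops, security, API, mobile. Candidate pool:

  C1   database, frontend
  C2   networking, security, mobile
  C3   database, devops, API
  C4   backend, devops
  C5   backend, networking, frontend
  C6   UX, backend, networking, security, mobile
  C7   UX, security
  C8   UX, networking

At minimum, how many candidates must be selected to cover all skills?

C1, C3, C6 together cover {UX, backend, networking, database, frontend, devops, security, API, mobile} — every skill.
No 2 of the 8 candidates cover everything (all 28 pairs fall short), so 3 is minimum.

3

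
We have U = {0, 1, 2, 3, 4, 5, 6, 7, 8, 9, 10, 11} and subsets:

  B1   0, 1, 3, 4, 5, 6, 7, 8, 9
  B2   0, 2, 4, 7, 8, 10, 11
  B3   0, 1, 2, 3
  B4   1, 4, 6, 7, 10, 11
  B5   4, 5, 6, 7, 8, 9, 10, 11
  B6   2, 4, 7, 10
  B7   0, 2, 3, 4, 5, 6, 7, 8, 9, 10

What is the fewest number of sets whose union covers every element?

2

B1, B2 together cover {0, 1, 2, 3, 4, 5, 6, 7, 8, 9, 10, 11} — every element.
No single set contains all 12 elements, so 2 is optimal.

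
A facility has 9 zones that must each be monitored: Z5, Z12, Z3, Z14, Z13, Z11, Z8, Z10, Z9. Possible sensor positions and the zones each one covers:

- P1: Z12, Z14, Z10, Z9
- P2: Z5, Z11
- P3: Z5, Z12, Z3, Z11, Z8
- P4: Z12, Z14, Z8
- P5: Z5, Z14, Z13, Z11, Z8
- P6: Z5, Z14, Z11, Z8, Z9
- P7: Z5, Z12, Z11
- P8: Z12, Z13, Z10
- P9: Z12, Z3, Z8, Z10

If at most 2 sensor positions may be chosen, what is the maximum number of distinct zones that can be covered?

Choosing P1, P3 covers {Z5, Z12, Z3, Z14, Z11, Z8, Z10, Z9} — 8 zones.
No choice of 2 sensor positions does better; here Z13 is left uncovered.

8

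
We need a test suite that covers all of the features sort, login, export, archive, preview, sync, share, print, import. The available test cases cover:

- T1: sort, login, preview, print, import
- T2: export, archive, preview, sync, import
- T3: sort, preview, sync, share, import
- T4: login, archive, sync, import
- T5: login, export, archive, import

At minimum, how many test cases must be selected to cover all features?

T1, T2, T3 together cover {sort, login, export, archive, preview, sync, share, print, import} — every feature.
No 2 of the 5 test cases cover everything (all 10 pairs fall short), so 3 is minimum.

3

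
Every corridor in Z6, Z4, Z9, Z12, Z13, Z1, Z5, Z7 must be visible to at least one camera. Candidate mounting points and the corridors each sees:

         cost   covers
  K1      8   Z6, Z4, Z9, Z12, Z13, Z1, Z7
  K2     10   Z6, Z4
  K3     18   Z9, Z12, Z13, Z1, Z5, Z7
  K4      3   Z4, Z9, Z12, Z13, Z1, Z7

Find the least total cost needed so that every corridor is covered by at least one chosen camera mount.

K1, K3 cover every corridor at cost 8 + 18 = 26.
Any cover uses at least 2 camera mounts; among all covering selections none totals below 26.

26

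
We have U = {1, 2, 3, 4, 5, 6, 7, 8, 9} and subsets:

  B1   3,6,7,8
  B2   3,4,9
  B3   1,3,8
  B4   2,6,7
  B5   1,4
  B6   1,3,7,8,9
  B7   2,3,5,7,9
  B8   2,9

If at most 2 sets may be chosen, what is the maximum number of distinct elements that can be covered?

Choosing B1, B7 covers {2, 3, 5, 6, 7, 8, 9} — 7 elements.
No choice of 2 sets does better; here 1, 4 are left uncovered.

7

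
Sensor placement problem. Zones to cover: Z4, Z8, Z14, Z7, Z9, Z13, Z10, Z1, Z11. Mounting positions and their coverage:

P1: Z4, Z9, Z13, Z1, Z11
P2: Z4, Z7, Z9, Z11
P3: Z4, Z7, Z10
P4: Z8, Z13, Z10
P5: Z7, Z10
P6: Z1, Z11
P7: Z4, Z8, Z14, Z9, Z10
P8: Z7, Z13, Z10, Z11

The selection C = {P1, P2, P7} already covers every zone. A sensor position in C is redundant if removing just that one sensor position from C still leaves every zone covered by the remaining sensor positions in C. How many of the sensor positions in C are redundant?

Drop P1: Z13, Z1 uncovered — not redundant.
Drop P2: Z7 uncovered — not redundant.
Drop P7: Z8, Z14, Z10 uncovered — not redundant.
None of the sensor positions in C is redundant.

0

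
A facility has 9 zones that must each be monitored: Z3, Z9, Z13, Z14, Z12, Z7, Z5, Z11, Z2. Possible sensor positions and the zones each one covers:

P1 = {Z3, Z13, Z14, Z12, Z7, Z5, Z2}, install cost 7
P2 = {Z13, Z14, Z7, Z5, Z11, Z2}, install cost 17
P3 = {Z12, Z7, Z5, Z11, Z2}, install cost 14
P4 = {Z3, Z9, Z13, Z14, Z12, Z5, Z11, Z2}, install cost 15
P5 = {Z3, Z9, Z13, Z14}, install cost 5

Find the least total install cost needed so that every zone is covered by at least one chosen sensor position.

19

P3, P5 cover every zone at install cost 14 + 5 = 19.
Any cover uses at least 2 sensor positions; among all covering selections none totals below 19.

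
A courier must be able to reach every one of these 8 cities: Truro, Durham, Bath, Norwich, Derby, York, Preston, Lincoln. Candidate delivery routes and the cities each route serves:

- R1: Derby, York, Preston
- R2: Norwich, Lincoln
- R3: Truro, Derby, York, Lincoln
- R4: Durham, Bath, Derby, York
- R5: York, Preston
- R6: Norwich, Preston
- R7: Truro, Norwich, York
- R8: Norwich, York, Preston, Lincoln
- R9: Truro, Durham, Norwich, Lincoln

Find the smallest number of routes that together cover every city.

R1, R4, R9 together cover {Truro, Durham, Bath, Norwich, Derby, York, Preston, Lincoln} — every city.
No 2 of the 9 routes cover everything (all 36 pairs fall short), so 3 is minimum.

3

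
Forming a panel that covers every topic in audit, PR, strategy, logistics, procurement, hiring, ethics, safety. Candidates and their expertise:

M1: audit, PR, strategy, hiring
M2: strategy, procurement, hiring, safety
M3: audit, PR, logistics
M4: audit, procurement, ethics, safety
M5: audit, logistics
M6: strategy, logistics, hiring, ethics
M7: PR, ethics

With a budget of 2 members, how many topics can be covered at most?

7

Choosing M1, M4 covers {audit, PR, strategy, procurement, hiring, ethics, safety} — 7 topics.
No choice of 2 members does better; here logistics is left uncovered.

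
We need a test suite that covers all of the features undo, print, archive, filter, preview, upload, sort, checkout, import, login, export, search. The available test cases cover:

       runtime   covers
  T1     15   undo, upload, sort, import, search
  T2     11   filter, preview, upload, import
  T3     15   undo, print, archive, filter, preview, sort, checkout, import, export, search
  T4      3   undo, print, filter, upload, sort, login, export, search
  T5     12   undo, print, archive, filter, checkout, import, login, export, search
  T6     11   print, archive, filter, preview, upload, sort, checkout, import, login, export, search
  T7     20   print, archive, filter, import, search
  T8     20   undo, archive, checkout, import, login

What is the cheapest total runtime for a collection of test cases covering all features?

T4, T6 cover every feature at runtime 3 + 11 = 14.
Any cover uses at least 2 test cases; among all covering selections none totals below 14.

14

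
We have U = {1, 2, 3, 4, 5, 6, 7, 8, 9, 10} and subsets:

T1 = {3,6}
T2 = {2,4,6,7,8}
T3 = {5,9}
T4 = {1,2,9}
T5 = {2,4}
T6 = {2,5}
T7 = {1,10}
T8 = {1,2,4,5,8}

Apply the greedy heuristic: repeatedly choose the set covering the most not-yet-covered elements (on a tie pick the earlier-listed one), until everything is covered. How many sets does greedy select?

Pick 1: T2 covers 5 new elements (2, 4, 6, 7, 8).
Pick 2: T3 covers 2 new elements (5, 9).
Pick 3: T7 covers 2 new elements (1, 10).
Pick 4: T1 covers 1 new elements (3).
Greedy uses 4 sets.

4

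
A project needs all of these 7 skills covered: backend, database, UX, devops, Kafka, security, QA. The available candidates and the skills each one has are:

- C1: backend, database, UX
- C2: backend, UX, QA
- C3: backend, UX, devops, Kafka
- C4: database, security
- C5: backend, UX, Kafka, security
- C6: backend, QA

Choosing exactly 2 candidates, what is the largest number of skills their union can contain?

Choosing C3, C4 covers {backend, database, UX, devops, Kafka, security} — 6 skills.
No choice of 2 candidates does better; here QA is left uncovered.

6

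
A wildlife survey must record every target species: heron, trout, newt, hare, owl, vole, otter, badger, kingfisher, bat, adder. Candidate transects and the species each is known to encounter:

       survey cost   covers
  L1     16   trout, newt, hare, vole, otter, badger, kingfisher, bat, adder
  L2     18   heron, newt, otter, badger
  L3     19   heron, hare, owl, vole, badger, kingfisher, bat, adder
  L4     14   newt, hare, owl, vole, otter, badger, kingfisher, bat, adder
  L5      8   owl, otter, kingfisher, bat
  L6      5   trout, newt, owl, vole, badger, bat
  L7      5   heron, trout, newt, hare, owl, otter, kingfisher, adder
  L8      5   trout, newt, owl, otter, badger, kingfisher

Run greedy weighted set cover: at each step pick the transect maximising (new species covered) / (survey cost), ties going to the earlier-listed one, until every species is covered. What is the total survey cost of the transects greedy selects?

10

Pick 1: L7 adds 8 new (heron, trout, newt, hare, owl, otter, kingfisher, adder) at survey cost 5 (ratio 8/5).
Pick 2: L6 adds 3 new (vole, badger, bat) at survey cost 5 (ratio 3/5).
Greedy total survey cost: 5 + 5 = 10.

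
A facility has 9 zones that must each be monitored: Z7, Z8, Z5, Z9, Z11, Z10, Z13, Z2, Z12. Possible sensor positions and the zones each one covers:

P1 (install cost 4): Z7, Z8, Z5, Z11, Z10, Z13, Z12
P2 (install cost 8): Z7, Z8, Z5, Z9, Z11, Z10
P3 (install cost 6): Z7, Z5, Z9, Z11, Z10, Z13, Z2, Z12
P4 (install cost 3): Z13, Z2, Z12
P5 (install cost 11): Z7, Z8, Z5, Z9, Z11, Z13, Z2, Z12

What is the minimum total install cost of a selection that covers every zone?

P1, P3 cover every zone at install cost 4 + 6 = 10.
Any cover uses at least 2 sensor positions; among all covering selections none totals below 10.

10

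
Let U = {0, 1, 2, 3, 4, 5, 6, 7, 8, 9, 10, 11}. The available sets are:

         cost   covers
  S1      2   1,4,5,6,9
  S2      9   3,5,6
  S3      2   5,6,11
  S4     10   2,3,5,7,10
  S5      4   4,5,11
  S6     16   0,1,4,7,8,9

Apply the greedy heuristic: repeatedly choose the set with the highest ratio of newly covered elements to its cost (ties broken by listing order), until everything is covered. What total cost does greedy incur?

Pick 1: S1 adds 5 new (1, 4, 5, 6, 9) at cost 2 (ratio 5/2).
Pick 2: S3 adds 1 new (11) at cost 2 (ratio 1/2).
Pick 3: S4 adds 4 new (2, 3, 7, 10) at cost 10 (ratio 4/10).
Pick 4: S6 adds 2 new (0, 8) at cost 16 (ratio 2/16).
Greedy total cost: 2 + 2 + 10 + 16 = 30. (The true optimum is 28, so greedy overshoots here.)

30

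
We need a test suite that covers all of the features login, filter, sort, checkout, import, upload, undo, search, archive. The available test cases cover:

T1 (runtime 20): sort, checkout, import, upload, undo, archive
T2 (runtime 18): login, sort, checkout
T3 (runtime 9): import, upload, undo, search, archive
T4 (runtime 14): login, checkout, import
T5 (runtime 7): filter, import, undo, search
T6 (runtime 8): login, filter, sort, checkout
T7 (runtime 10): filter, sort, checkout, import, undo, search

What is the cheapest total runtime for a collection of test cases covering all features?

T3, T6 cover every feature at runtime 9 + 8 = 17.
Any cover uses at least 2 test cases; among all covering selections none totals below 17.
Greedy by coverage-per-runtime would pick T7, T3, T6 for 27 — worse than the optimum 17.

17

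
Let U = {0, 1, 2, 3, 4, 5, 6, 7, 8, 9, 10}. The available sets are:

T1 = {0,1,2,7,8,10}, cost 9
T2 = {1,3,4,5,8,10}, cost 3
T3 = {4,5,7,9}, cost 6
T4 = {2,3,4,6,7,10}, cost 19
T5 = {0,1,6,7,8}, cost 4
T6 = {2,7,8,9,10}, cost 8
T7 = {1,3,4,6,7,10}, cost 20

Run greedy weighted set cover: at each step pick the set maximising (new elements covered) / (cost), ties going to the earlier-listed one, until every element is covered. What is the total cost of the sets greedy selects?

Pick 1: T2 adds 6 new (1, 3, 4, 5, 8, 10) at cost 3 (ratio 6/3).
Pick 2: T5 adds 3 new (0, 6, 7) at cost 4 (ratio 3/4).
Pick 3: T6 adds 2 new (2, 9) at cost 8 (ratio 2/8).
Greedy total cost: 3 + 4 + 8 = 15.

15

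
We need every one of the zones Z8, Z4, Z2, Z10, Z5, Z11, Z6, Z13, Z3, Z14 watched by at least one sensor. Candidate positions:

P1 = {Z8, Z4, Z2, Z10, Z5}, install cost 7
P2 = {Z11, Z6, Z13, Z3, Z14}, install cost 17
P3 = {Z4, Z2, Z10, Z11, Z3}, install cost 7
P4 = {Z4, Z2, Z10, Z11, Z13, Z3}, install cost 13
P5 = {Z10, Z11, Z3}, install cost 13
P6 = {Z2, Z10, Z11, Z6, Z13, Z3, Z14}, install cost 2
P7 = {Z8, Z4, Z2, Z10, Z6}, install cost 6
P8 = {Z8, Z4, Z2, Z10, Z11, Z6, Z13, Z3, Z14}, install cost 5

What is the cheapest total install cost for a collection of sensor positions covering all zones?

P1, P6 cover every zone at install cost 7 + 2 = 9.
Any cover uses at least 2 sensor positions; among all covering selections none totals below 9.

9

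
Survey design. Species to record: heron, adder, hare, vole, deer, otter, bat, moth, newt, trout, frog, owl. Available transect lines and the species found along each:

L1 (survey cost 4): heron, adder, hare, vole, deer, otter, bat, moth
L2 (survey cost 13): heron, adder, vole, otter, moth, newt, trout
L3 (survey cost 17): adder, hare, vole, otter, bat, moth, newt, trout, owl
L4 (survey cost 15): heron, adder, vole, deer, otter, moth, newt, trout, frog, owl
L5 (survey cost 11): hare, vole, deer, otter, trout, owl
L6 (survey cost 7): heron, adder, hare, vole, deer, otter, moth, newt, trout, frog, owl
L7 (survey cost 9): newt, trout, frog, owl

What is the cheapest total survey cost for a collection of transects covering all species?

L1, L6 cover every species at survey cost 4 + 7 = 11.
Any cover uses at least 2 transects; among all covering selections none totals below 11.

11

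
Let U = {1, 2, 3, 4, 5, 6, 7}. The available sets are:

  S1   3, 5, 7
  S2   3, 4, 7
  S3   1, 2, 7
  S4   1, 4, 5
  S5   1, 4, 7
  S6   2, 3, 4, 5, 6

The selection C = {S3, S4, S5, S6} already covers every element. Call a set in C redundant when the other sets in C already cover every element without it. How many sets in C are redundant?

3

Drop S3: the rest still cover every element — redundant.
Drop S4: the rest still cover every element — redundant.
Drop S5: the rest still cover every element — redundant.
Drop S6: 3, 6 uncovered — not redundant.
3 redundant: S3, S4, S5.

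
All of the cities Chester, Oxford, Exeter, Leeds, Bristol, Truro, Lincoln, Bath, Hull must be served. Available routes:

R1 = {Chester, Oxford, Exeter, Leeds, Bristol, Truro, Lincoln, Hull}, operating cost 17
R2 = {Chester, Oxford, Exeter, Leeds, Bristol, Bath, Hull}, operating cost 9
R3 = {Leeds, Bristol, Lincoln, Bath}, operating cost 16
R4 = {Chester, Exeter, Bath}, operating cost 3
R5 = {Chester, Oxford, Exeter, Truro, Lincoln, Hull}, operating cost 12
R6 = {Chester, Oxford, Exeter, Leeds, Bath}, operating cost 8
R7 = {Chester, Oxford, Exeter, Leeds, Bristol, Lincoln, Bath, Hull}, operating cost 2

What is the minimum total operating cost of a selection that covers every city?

14

R5, R7 cover every city at operating cost 12 + 2 = 14.
Any cover uses at least 2 routes; among all covering selections none totals below 14.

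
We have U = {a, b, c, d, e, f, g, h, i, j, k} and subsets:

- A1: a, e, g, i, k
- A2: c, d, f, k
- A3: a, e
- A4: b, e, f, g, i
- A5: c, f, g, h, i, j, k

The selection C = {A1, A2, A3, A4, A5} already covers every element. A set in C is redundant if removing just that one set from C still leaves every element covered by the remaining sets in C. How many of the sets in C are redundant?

Drop A1: the rest still cover every element — redundant.
Drop A2: d uncovered — not redundant.
Drop A3: the rest still cover every element — redundant.
Drop A4: b uncovered — not redundant.
Drop A5: h, j uncovered — not redundant.
2 redundant: A1, A3.

2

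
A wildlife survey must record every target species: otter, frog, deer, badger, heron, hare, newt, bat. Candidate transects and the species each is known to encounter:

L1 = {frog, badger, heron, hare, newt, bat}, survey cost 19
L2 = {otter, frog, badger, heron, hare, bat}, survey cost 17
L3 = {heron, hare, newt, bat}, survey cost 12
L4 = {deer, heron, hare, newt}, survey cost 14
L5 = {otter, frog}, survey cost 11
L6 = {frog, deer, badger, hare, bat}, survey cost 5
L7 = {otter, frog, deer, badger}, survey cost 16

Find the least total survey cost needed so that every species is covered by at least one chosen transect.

28

L3, L7 cover every species at survey cost 12 + 16 = 28.
Any cover uses at least 2 transects; among all covering selections none totals below 28.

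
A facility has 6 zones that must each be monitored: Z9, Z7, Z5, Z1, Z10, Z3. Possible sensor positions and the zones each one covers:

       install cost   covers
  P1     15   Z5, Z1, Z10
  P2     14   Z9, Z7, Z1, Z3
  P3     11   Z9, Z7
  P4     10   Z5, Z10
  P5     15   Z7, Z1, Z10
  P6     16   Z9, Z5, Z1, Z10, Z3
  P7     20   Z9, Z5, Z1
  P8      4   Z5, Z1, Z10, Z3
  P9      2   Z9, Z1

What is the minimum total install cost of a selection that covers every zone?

P3, P8 cover every zone at install cost 11 + 4 = 15.
Any cover uses at least 2 sensor positions; among all covering selections none totals below 15.
Greedy by coverage-per-install cost would pick P8, P9, P3 for 17 — worse than the optimum 15.

15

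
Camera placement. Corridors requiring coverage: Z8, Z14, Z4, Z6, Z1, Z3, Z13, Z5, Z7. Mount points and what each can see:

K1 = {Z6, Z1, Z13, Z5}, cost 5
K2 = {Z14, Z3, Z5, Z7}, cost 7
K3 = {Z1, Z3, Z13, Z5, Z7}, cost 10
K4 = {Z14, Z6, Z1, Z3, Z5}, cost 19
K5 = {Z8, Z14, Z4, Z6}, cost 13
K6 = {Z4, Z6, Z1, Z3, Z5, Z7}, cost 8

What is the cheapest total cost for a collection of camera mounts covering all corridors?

K3, K5 cover every corridor at cost 10 + 13 = 23.
Any cover uses at least 2 camera mounts; among all covering selections none totals below 23.
Greedy by coverage-per-cost would pick K1, K2, K5 for 25 — worse than the optimum 23.

23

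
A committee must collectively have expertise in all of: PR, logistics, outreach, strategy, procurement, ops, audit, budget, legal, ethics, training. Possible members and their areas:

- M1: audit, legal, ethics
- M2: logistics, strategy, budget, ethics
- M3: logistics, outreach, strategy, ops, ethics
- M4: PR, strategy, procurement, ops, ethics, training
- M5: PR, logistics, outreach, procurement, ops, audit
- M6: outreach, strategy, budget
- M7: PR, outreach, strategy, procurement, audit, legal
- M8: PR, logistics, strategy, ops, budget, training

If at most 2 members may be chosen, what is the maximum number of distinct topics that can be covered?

10

Choosing M7, M8 covers {PR, logistics, outreach, strategy, procurement, ops, audit, budget, legal, training} — 10 topics.
No choice of 2 members does better; here ethics is left uncovered.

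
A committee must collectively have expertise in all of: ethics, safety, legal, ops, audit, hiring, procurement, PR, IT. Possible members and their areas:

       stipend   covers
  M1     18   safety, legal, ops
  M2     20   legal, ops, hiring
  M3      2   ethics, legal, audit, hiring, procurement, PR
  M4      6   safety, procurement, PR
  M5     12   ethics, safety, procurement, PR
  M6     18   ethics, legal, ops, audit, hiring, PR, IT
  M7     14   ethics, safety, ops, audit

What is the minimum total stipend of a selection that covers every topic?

M4, M6 cover every topic at stipend 6 + 18 = 24.
Any cover uses at least 2 members; among all covering selections none totals below 24.
Greedy by coverage-per-stipend would pick M3, M4, M6 for 26 — worse than the optimum 24.

24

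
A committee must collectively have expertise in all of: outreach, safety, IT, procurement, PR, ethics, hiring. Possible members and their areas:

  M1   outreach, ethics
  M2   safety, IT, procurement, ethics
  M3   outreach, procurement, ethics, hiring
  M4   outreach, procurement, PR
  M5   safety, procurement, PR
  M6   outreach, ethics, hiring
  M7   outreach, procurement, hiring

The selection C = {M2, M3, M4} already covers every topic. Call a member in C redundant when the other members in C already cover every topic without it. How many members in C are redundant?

Drop M2: safety, IT uncovered — not redundant.
Drop M3: hiring uncovered — not redundant.
Drop M4: PR uncovered — not redundant.
None of the members in C is redundant.

0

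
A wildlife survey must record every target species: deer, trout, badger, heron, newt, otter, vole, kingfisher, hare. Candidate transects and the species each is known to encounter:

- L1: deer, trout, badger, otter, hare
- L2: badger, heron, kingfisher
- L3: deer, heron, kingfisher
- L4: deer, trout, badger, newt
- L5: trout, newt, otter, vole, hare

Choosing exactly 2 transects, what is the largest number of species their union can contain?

8

Choosing L2, L5 covers {trout, badger, heron, newt, otter, vole, kingfisher, hare} — 8 species.
No choice of 2 transects does better; here deer is left uncovered.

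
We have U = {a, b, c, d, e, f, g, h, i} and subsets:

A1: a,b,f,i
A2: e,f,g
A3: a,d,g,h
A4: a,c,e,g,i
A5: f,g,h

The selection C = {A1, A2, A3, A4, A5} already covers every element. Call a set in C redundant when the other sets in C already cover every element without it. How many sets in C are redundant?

2

Drop A1: b uncovered — not redundant.
Drop A2: the rest still cover every element — redundant.
Drop A3: d uncovered — not redundant.
Drop A4: c uncovered — not redundant.
Drop A5: the rest still cover every element — redundant.
2 redundant: A2, A5.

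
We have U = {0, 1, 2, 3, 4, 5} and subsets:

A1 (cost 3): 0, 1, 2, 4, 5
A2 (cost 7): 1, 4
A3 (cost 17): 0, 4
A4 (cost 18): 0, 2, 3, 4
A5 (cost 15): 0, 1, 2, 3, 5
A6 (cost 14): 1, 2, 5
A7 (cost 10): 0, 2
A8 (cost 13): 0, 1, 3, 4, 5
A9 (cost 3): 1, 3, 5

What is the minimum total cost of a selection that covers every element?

6

A1, A9 cover every element at cost 3 + 3 = 6.
Any cover uses at least 2 sets; among all covering selections none totals below 6.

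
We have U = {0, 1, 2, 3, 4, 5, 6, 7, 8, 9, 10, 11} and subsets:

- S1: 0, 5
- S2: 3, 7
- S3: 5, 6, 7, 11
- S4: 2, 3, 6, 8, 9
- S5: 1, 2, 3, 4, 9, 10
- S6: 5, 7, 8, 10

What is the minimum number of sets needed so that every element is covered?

4

S1, S3, S4, S5 together cover {0, 1, 2, 3, 4, 5, 6, 7, 8, 9, 10, 11} — every element.
No 3 of the 6 sets cover everything (all 20 triples fall short), so 4 is minimum.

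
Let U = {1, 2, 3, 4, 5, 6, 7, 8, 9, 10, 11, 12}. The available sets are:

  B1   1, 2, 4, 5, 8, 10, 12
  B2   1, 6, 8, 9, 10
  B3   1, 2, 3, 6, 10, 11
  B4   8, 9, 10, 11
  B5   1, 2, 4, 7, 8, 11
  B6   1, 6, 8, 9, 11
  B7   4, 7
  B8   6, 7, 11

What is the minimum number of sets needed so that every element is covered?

B1, B2, B3, B5 together cover {1, 2, 3, 4, 5, 6, 7, 8, 9, 10, 11, 12} — every element.
No 3 of the 8 sets cover everything (all 56 triples fall short), so 4 is minimum.

4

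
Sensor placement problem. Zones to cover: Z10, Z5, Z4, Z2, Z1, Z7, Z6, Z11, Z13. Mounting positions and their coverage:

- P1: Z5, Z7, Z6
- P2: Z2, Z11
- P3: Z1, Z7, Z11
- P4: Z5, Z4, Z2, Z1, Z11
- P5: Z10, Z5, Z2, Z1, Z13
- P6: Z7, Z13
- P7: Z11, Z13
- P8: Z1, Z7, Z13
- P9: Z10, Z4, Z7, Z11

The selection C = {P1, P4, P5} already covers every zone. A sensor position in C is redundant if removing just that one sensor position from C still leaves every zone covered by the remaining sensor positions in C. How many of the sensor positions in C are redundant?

0

Drop P1: Z7, Z6 uncovered — not redundant.
Drop P4: Z4, Z11 uncovered — not redundant.
Drop P5: Z10, Z13 uncovered — not redundant.
None of the sensor positions in C is redundant.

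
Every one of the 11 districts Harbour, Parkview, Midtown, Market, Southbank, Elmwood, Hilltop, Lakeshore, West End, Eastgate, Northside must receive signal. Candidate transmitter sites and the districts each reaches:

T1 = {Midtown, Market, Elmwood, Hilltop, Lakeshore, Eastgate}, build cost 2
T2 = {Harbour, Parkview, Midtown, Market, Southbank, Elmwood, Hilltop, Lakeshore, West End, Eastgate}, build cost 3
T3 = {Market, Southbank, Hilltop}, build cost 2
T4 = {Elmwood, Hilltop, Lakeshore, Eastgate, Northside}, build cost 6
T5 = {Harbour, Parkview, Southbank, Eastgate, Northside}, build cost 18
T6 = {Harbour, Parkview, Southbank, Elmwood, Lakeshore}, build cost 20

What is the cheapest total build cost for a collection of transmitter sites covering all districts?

9

T2, T4 cover every district at build cost 3 + 6 = 9.
Any cover uses at least 2 transmitter sites; among all covering selections none totals below 9.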